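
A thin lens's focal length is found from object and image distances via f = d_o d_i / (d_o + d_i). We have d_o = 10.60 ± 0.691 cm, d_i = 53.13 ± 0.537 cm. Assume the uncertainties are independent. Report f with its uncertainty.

∂f/∂d_o = (d_i/(d_o+d_i))² = 0.695;  ∂f/∂d_i = (d_o/(d_o+d_i))² = 0.0277
δf = √((∂f/∂d_o · δd_o)² + (∂f/∂d_i · δd_i)²) = √(0.231 + 0.000221) = 0.480 cm
f = 8.837 cm.

8.837 ± 0.480 cm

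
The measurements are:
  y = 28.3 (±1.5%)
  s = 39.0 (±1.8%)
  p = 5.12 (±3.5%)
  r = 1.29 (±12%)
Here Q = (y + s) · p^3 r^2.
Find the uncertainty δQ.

3940

Let u = y + s = 67.3. δu = √(δy² + δs²) = √(0.180 + 0.493) = 0.820, so δu/u = 0.0122.
Q is then a monomial in u, p, r:
δQ/Q = √((δu/u)² + (3·δp/p)² + (2·δr/r)²) = √(0.000149 + 0.0110 + 0.0576) = 0.262
Q = 15000, so δQ = 0.262 × 15000 = 3940.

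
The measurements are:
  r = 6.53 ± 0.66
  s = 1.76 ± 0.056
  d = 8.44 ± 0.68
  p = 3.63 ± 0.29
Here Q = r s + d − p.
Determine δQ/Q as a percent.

8.74%

Let w = r·s = 11.5. δw/w = √((1·δr/r)² + (1·δs/s)²) = √(0.0102 + 0.00101) = 0.106, so δw = 1.22.
Q = w + d − p: δQ = √(δw² + δd² + δp²) = √(1.48 + 0.462 + 0.0841) = 1.42
Q = 16.3, so δQ/Q = 1.42/16.3 = 0.0874.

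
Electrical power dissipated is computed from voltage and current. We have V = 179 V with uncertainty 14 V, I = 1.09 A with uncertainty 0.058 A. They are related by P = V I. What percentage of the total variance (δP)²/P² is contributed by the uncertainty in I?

(δP/P)² = (1·δV/V)² + (1·δI/I)²
  V term: (1×0.0782)² = 0.00612
  I term: (1×0.0532)² = 0.00283
Total = 0.00895. Share from I = 0.00283/0.00895 = 0.316.

31.6%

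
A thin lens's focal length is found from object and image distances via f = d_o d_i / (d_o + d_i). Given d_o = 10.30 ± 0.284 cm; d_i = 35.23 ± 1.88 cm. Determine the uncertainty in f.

∂f/∂d_o = (d_i/(d_o+d_i))² = 0.599;  ∂f/∂d_i = (d_o/(d_o+d_i))² = 0.0512
δf = √((∂f/∂d_o · δd_o)² + (∂f/∂d_i · δd_i)²) = √(0.0289 + 0.00926) = 0.195 cm

0.195 cm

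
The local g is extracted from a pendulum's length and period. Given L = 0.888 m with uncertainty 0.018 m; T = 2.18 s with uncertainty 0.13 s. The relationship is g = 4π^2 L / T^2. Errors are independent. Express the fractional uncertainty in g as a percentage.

12.1%

For a monomial g ∝ L, T^-2, fractional errors add in quadrature:
  (1·δL/L)² = (1×0.0203)² = 0.000411;  (-2·δT/T)² = (-2×0.0596)² = 0.0142
δg/g = √(0.0146) = 0.121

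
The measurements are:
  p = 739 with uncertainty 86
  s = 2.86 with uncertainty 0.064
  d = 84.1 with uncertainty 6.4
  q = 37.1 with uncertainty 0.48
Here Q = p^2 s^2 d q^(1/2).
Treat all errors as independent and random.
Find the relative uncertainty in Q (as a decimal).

0.249

Products/powers → add relative errors in quadrature, weighted by exponent:
  (2·δp/p)² = (2×0.116)² = 0.0542;  (2·δs/s)² = (2×0.0224)² = 0.00200;  (1·δd/d)² = (1×0.0761)² = 0.00579;  (½·δq/q)² = (0.5×0.0129)² = 4.18e-05
δQ/Q = √(0.0620) = 0.249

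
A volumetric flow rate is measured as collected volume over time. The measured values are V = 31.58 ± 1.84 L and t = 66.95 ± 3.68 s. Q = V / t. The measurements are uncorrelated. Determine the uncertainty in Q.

0.0378 L/s

Since Q is a product/quotient, work with relative uncertainties:
  (1·δV/V)² = (1×0.0583)² = 0.00339;  (-1·δt/t)² = (-1×0.0550)² = 0.00302
δQ/Q = √(0.00642) = 0.0801
Q = 0.4717 L/s, so δQ = 0.0801 × 0.4717 = 0.0378 L/s.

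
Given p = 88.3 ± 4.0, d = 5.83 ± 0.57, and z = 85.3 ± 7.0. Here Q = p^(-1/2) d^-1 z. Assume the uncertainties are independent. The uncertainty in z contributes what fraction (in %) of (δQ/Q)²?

40.1%

(δQ/Q)² = (−½·δp/p)² + (-1·δd/d)² + (1·δz/z)²
  p term: (-0.5×0.0453)² = 0.000513
  d term: (-1×0.0978)² = 0.00956
  z term: (1×0.0821)² = 0.00673
Total = 0.0168. Share from z = 0.00673/0.0168 = 0.401.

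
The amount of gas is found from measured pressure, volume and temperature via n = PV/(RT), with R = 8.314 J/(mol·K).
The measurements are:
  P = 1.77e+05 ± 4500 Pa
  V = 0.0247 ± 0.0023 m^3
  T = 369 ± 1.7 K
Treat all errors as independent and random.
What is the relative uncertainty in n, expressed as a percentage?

9.66%

Products/powers → add relative errors in quadrature, weighted by exponent:
  (1·δP/P)² = (1×0.0254)² = 0.000646;  (1·δV/V)² = (1×0.0931)² = 0.00867;  (-1·δT/T)² = (-1×0.00461)² = 2.12e-05
δn/n = √(0.00934) = 0.0966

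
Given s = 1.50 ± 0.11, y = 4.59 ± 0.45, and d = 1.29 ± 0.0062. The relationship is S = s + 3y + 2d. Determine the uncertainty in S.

S is a linear combination, so absolute uncertainties add in quadrature:
  (δs)² = 0.0121;  (3·δy)² = 1.82;  (2·δd)² = 0.000154
δS = √(1.83) = 1.35

1.35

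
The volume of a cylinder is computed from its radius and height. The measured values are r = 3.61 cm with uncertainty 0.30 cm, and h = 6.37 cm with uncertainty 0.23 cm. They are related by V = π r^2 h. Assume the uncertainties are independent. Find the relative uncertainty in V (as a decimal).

Each factor contributes (exponent × relative error)² to (δV/V)²:
  (2·δr/r)² = (2×0.0831)² = 0.0276;  (1·δh/h)² = (1×0.0361)² = 0.00130
δV/V = √(0.0289) = 0.170

0.170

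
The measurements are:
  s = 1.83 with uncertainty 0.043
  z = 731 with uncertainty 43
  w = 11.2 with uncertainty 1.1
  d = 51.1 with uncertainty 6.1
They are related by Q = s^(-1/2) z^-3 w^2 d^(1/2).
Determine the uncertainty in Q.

Since Q is a product/quotient, work with relative uncertainties:
  (−½·δs/s)² = (-0.5×0.0235)² = 0.000138;  (-3·δz/z)² = (-3×0.0588)² = 0.0311;  (2·δw/w)² = (2×0.0982)² = 0.0386;  (½·δd/d)² = (0.5×0.119)² = 0.00356
δQ/Q = √(0.0734) = 0.271
Q = 1.7e-06, so δQ = 0.271 × 1.7e-06 = 4.6e-07.

4.6e-07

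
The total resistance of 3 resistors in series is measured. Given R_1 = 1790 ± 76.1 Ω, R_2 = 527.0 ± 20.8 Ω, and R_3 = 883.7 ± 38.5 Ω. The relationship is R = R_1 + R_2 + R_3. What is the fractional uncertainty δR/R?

0.0274

R is a linear combination, so absolute uncertainties add in quadrature:
  (δR_1)² = 5790;  (δR_2)² = 433;  (δR_3)² = 1480
δR = √(7710) = 87.8 Ω
R = 3201 Ω, so δR/R = 87.8/3201 = 0.0274.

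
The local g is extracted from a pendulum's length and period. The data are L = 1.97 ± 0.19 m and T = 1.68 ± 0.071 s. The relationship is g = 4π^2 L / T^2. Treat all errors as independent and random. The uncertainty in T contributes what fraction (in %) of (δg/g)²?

(δg/g)² = (1·δL/L)² + (-2·δT/T)²
  L term: (1×0.0964)² = 0.00930
  T term: (-2×0.0423)² = 0.00714
Total = 0.0164. Share from T = 0.00714/0.0164 = 0.434.

43.4%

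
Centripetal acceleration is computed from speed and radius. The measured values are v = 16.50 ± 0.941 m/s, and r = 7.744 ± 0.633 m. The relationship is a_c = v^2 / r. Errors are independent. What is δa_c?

4.93 m/s^2

a_c is a product of powers, so relative uncertainties combine in quadrature:
  (2·δv/v)² = (2×0.0570)² = 0.0130;  (-1·δr/r)² = (-1×0.0817)² = 0.00668
δa_c/a_c = √(0.0197) = 0.140
a_c = 35.16 m/s^2, so δa_c = 0.140 × 35.16 = 4.93 m/s^2.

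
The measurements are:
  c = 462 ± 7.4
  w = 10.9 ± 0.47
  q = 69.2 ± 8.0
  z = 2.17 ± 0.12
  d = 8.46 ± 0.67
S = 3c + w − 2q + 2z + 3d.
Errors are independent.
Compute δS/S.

0.0213

S is a linear combination, so absolute uncertainties add in quadrature:
  (3·δc)² = 493;  (δw)² = 0.221;  (2·δq)² = 256;  (2·δz)² = 0.0576;  (3·δd)² = 4.04
δS = √(753) = 27.4
S = 1290, so δS/S = 27.4/1290 = 0.0213.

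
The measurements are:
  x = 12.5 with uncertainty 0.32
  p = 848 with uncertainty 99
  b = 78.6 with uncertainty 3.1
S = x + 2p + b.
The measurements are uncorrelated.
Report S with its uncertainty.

Absolute uncertainties add in quadrature for a linear combination:
  (δx)² = 0.102;  (2·δp)² = 39200;  (δb)² = 9.61
δS = √(39200) = 198
S = 1790.

1790 ± 198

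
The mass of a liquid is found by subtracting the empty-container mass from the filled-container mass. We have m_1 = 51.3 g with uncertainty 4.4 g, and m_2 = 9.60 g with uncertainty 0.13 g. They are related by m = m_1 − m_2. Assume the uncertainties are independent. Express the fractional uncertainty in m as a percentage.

Each term contributes (cᵢ δxᵢ)² to (δm)²:
  (δm_1)² = 19.4;  (δm_2)² = 0.0169
δm = √(19.4) = 4.40 g
m = 41.7 g, so δm/m = 4.40/41.7 = 0.106.

10.6%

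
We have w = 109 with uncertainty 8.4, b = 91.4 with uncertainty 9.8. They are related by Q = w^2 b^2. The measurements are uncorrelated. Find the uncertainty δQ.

2.62e+07

Relative error in a monomial: (δQ/Q)² = Σ (nᵢ · δxᵢ/xᵢ)².
  (2·δw/w)² = (2×0.0771)² = 0.0238;  (2·δb/b)² = (2×0.107)² = 0.0460
δQ/Q = √(0.0697) = 0.264
Q = 9.93e+07, so δQ = 0.264 × 9.93e+07 = 2.62e+07.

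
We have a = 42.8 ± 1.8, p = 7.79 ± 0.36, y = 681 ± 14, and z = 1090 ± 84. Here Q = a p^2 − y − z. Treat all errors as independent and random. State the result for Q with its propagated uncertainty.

826 ± 277

Let w = a·p^2 = 2600. δw/w = √((1·δa/a)² + (2·δp/p)²) = √(0.00177 + 0.00854) = 0.102, so δw = 264.
Q = w − y − z: δQ = √(δw² + δy² + δz²) = √(69600 + 196 + 7060) = 277
Q = 826.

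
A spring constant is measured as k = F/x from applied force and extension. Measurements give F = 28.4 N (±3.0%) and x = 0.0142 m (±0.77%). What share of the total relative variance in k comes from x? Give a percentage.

6.18%

(δk/k)² = (1·δF/F)² + (-1·δx/x)²
  F term: (1×0.0300)² = 0.000900
  x term: (-1×0.00770)² = 5.93e-05
Total = 0.000959. Share from x = 5.93e-05/0.000959 = 0.0618.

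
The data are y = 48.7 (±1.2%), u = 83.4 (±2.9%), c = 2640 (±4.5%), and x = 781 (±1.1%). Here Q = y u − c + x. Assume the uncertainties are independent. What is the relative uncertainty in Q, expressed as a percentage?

Let p = y·u = 4060. δp/p = √((1·δy/y)² + (1·δu/u)²) = √(0.000144 + 0.000841) = 0.0314, so δp = 127.
Q = p − c + x: δQ = √(δp² + δc² + δx²) = √(16200 + 14100 + 73.8) = 174
Q = 2200, so δQ/Q = 174/2200 = 0.0792.

7.92%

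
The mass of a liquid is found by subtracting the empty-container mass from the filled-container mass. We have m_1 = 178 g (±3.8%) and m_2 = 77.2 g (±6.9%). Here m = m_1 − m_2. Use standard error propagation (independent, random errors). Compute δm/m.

For a sum/difference, combine absolute errors in quadrature:
  (δm_1)² = 45.8;  (δm_2)² = 28.4
δm = √(74.1) = 8.61 g
m = 101 g, so δm/m = 8.61/101 = 0.0854.

0.0854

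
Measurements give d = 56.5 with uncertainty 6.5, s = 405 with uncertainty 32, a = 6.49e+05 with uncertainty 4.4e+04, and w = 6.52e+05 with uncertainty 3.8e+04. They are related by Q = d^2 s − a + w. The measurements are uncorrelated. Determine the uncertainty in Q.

Let p = d^2·s = 1.29e+06. δp/p = √((2·δd/d)² + (1·δs/s)²) = √(0.0529 + 0.00624) = 0.243, so δp = 3.15e+05.
Q = p − a + w: δQ = √(δp² + δa² + δw²) = √(9.89e+10 + 1.94e+09 + 1.44e+09) = 3.2e+05

3.2e+05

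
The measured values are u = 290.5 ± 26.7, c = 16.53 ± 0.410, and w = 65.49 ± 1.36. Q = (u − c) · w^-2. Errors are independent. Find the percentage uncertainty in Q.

Let h = u − c = 274.0. δh = √(δu² + δc²) = √(713 + 0.168) = 26.7, so δh/h = 0.0975.
Q is then a monomial in h, w:
δQ/Q = √((δh/h)² + (-2·δw/w)²) = √(0.00950 + 0.00172) = 0.106

10.6%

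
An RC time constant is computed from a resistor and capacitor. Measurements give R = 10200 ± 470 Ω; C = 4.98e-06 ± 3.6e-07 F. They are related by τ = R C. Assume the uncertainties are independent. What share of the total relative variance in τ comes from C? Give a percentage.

(δτ/τ)² = (1·δR/R)² + (1·δC/C)²
  R term: (1×0.0461)² = 0.00212
  C term: (1×0.0723)² = 0.00523
Total = 0.00735. Share from C = 0.00523/0.00735 = 0.711.

71.1%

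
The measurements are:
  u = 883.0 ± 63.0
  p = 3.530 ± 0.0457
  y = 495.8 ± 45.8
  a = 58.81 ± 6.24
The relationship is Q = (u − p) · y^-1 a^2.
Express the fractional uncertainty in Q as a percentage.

24.2%

Let w = u − p = 879.5. δw = √(δu² + δp²) = √(3970 + 0.00209) = 63.0, so δw/w = 0.0716.
Q is then a monomial in w, y, a:
δQ/Q = √((δw/w)² + (-1·δy/y)² + (2·δa/a)²) = √(0.00513 + 0.00853 + 0.0450) = 0.242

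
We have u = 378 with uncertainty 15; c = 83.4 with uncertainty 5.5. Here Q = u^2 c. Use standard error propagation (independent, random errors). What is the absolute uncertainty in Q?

Each factor contributes (exponent × relative error)² to (δQ/Q)²:
  (2·δu/u)² = (2×0.0397)² = 0.00630;  (1·δc/c)² = (1×0.0659)² = 0.00435
δQ/Q = √(0.0106) = 0.103
Q = 1.19e+07, so δQ = 0.103 × 1.19e+07 = 1.23e+06.

1.23e+06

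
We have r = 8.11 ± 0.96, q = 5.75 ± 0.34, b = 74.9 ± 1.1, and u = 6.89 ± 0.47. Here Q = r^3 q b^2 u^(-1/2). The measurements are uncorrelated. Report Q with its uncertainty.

(6.56 ± 2.38) × 10^6

For a monomial Q ∝ r^3, q, b^2, u^(-1/2), fractional errors add in quadrature:
  (3·δr/r)² = (3×0.118)² = 0.126;  (1·δq/q)² = (1×0.0591)² = 0.00350;  (2·δb/b)² = (2×0.0147)² = 0.000863;  (−½·δu/u)² = (-0.5×0.0682)² = 0.00116
δQ/Q = √(0.132) = 0.363
Q = 6.56e+06, so δQ = 0.363 × 6.56e+06 = 2.38e+06.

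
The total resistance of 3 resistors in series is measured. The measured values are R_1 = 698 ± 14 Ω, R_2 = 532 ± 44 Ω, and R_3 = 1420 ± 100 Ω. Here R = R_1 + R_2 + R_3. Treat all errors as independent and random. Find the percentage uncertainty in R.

Each term contributes (cᵢ δxᵢ)² to (δR)²:
  (δR_1)² = 196;  (δR_2)² = 1940;  (δR_3)² = 10000
δR = √(12100) = 110 Ω
R = 2650 Ω, so δR/R = 110/2650 = 0.0416.

4.16%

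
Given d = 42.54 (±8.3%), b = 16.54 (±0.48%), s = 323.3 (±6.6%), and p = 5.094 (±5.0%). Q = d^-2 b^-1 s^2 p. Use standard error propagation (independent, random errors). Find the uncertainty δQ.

3.88

Since Q is a product/quotient, work with relative uncertainties:
  (-2·δd/d)² = (-2×0.0830)² = 0.0276;  (-1·δb/b)² = (-1×0.00480)² = 2.3e-05;  (2·δs/s)² = (2×0.0660)² = 0.0174;  (1·δp/p)² = (1×0.0500)² = 0.00250
δQ/Q = √(0.0475) = 0.218
Q = 17.79, so δQ = 0.218 × 17.79 = 3.88.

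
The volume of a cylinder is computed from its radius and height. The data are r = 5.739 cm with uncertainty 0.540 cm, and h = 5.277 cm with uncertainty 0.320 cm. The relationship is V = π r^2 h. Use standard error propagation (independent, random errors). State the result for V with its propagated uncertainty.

Products/powers → add relative errors in quadrature, weighted by exponent:
  (2·δr/r)² = (2×0.0941)² = 0.0354;  (1·δh/h)² = (1×0.0606)² = 0.00368
δV/V = √(0.0391) = 0.198
V = 546.0 cm^3, so δV = 0.198 × 546.0 = 108 cm^3.

546.0 ± 108 cm^3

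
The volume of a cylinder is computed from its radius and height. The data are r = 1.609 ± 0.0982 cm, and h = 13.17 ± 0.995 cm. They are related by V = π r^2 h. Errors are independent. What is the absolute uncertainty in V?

15.4 cm^3

Relative error in a monomial: (δV/V)² = Σ (nᵢ · δxᵢ/xᵢ)².
  (2·δr/r)² = (2×0.0610)² = 0.0149;  (1·δh/h)² = (1×0.0756)² = 0.00571
δV/V = √(0.0206) = 0.144
V = 107.1 cm^3, so δV = 0.144 × 107.1 = 15.4 cm^3.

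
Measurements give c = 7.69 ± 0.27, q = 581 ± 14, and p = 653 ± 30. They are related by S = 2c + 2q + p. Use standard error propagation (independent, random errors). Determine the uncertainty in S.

41.0

For a sum/difference, combine absolute errors in quadrature:
  (2·δc)² = 0.292;  (2·δq)² = 784;  (δp)² = 900
δS = √(1680) = 41.0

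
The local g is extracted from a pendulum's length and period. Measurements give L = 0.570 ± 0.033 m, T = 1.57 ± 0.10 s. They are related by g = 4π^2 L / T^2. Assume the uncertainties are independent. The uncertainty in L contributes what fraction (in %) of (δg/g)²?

17.1%

(δg/g)² = (1·δL/L)² + (-2·δT/T)²
  L term: (1×0.0579)² = 0.00335
  T term: (-2×0.0637)² = 0.0162
Total = 0.0196. Share from L = 0.00335/0.0196 = 0.171.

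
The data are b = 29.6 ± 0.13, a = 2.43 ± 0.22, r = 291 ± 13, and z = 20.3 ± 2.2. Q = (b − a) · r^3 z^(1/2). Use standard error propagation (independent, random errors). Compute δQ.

4.37e+08

Let u = b − a = 27.2. δu = √(δb² + δa²) = √(0.0169 + 0.0484) = 0.256, so δu/u = 0.00941.
Q is then a monomial in u, r, z:
δQ/Q = √((δu/u)² + (3·δr/r)² + (½·δz/z)²) = √(8.85e-05 + 0.0180 + 0.00294) = 0.145
Q = 3.02e+09, so δQ = 0.145 × 3.02e+09 = 4.37e+08.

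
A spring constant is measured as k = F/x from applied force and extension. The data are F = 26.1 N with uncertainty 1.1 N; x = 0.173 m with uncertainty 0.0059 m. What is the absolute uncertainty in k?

8.18 N/m

Products/powers → add relative errors in quadrature, weighted by exponent:
  (1·δF/F)² = (1×0.0421)² = 0.00178;  (-1·δx/x)² = (-1×0.0341)² = 0.00116
δk/k = √(0.00294) = 0.0542
k = 151 N/m, so δk = 0.0542 × 151 = 8.18 N/m.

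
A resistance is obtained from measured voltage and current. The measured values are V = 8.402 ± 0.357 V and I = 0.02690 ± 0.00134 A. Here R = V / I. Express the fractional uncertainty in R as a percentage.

For a monomial R ∝ V, I^-1, fractional errors add in quadrature:
  (1·δV/V)² = (1×0.0425)² = 0.00181;  (-1·δI/I)² = (-1×0.0498)² = 0.00248
δR/R = √(0.00429) = 0.0655

6.55%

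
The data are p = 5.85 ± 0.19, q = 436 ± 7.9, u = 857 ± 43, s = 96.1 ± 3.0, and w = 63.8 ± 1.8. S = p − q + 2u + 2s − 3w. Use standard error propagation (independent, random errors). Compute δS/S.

Sums and differences: (δS)² = Σ (cᵢ δxᵢ)².
  (δp)² = 0.0361;  (δq)² = 62.4;  (2·δu)² = 7400;  (2·δs)² = 36.0;  (3·δw)² = 29.2
δS = √(7520) = 86.7
S = 1280, so δS/S = 86.7/1280 = 0.0675.

0.0675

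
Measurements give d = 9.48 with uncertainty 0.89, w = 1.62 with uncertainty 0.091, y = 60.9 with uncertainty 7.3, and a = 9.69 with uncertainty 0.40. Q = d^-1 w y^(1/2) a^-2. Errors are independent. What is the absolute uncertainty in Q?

Each factor contributes (exponent × relative error)² to (δQ/Q)²:
  (-1·δd/d)² = (-1×0.0939)² = 0.00881;  (1·δw/w)² = (1×0.0562)² = 0.00316;  (½·δy/y)² = (0.5×0.120)² = 0.00359;  (-2·δa/a)² = (-2×0.0413)² = 0.00682
δQ/Q = √(0.0224) = 0.150
Q = 0.0142, so δQ = 0.150 × 0.0142 = 0.00212.

0.00212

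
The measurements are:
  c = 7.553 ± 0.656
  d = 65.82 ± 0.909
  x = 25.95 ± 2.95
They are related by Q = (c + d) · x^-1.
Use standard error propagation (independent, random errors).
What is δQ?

0.324

Let u = c + d = 73.37. δu = √(δc² + δd²) = √(0.430 + 0.826) = 1.12, so δu/u = 0.0153.
Q is then a monomial in u, x:
δQ/Q = √((δu/u)² + (-1·δx/x)²) = √(0.000233 + 0.0129) = 0.115
Q = 2.827, so δQ = 0.115 × 2.827 = 0.324.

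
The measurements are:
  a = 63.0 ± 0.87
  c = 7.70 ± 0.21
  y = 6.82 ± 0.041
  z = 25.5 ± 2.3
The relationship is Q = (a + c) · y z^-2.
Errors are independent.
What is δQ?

Let u = a + c = 70.7. δu = √(δa² + δc²) = √(0.757 + 0.0441) = 0.895, so δu/u = 0.0127.
Q is then a monomial in u, y, z:
δQ/Q = √((δu/u)² + (1·δy/y)² + (-2·δz/z)²) = √(0.000160 + 3.61e-05 + 0.0325) = 0.181
Q = 0.742, so δQ = 0.181 × 0.742 = 0.134.

0.134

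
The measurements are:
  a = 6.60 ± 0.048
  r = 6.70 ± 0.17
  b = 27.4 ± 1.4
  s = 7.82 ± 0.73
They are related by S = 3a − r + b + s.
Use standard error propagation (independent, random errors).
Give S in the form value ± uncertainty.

48.3 ± 1.59

Each term contributes (cᵢ δxᵢ)² to (δS)²:
  (3·δa)² = 0.0207;  (δr)² = 0.0289;  (δb)² = 1.96;  (δs)² = 0.533
δS = √(2.54) = 1.59
S = 48.3.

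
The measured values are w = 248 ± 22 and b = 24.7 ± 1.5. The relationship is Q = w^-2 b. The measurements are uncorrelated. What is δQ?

7.53e-05

Each factor contributes (exponent × relative error)² to (δQ/Q)²:
  (-2·δw/w)² = (-2×0.0887)² = 0.0315;  (1·δb/b)² = (1×0.0607)² = 0.00369
δQ/Q = √(0.0352) = 0.188
Q = 0.000402, so δQ = 0.188 × 0.000402 = 7.53e-05.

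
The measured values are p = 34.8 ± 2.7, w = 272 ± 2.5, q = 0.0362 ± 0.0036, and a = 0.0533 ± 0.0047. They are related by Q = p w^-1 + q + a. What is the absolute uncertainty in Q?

Let h = p·w^-1 = 0.128. δh/h = √((1·δp/p)² + (-1·δw/w)²) = √(0.00602 + 8.45e-05) = 0.0781, so δh = 0.01000.
Q = h + q + a: δQ = √(δh² + δq² + δa²) = √(9.99e-05 + 1.3e-05 + 2.21e-05) = 0.0116

0.0116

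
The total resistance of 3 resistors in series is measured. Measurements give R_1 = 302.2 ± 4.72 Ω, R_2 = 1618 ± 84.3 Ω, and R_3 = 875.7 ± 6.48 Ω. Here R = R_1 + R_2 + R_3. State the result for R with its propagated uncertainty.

2796 ± 84.7 Ω

Absolute uncertainties add in quadrature for a linear combination:
  (δR_1)² = 22.3;  (δR_2)² = 7110;  (δR_3)² = 42.0
δR = √(7170) = 84.7 Ω
R = 2796 Ω.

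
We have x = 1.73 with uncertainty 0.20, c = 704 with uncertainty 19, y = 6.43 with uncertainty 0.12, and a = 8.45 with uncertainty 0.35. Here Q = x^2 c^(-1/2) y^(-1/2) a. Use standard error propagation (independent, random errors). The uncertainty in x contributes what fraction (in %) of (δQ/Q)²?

(δQ/Q)² = (2·δx/x)² + (−½·δc/c)² + (−½·δy/y)² + (1·δa/a)²
  x term: (2×0.116)² = 0.0535
  c term: (-0.5×0.0270)² = 0.000182
  y term: (-0.5×0.0187)² = 8.71e-05
  a term: (1×0.0414)² = 0.00172
Total = 0.0554. Share from x = 0.0535/0.0554 = 0.964.

96.4%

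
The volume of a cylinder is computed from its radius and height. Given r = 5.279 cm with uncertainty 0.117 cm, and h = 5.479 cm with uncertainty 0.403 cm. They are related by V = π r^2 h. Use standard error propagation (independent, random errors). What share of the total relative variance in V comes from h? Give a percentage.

73.4%

(δV/V)² = (2·δr/r)² + (1·δh/h)²
  r term: (2×0.0222)² = 0.00196
  h term: (1×0.0736)² = 0.00541
Total = 0.00737. Share from h = 0.00541/0.00737 = 0.734.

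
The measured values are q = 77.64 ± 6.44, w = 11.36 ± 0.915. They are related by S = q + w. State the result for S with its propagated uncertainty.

S is a linear combination, so absolute uncertainties add in quadrature:
  (δq)² = 41.5;  (δw)² = 0.837
δS = √(42.3) = 6.50
S = 89.00.

89.00 ± 6.50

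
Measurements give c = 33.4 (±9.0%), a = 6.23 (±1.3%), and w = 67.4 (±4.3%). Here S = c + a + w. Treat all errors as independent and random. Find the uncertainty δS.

4.18

For a sum/difference, combine absolute errors in quadrature:
  (δc)² = 9.04;  (δa)² = 0.00656;  (δw)² = 8.40
δS = √(17.4) = 4.18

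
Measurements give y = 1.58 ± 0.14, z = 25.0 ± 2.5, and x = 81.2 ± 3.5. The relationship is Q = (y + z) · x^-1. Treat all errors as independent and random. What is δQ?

0.0339

Let u = y + z = 26.6. δu = √(δy² + δz²) = √(0.0196 + 6.25) = 2.50, so δu/u = 0.0942.
Q is then a monomial in u, x:
δQ/Q = √((δu/u)² + (-1·δx/x)²) = √(0.00887 + 0.00186) = 0.104
Q = 0.327, so δQ = 0.104 × 0.327 = 0.0339.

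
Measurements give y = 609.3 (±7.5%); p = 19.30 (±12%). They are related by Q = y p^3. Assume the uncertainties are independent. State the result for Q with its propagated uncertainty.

Q is a product of powers, so relative uncertainties combine in quadrature:
  (1·δy/y)² = (1×0.0750)² = 0.00562;  (3·δp/p)² = (3×0.120)² = 0.130
δQ/Q = √(0.135) = 0.368
Q = 4.38e+06, so δQ = 0.368 × 4.38e+06 = 1.61e+06.

(4.380 ± 1.61) × 10^6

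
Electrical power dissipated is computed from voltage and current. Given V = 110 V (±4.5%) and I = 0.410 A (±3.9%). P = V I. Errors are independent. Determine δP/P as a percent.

5.95%

P is a product of powers, so relative uncertainties combine in quadrature:
  (1·δV/V)² = (1×0.0450)² = 0.00202;  (1·δI/I)² = (1×0.0390)² = 0.00152
δP/P = √(0.00355) = 0.0595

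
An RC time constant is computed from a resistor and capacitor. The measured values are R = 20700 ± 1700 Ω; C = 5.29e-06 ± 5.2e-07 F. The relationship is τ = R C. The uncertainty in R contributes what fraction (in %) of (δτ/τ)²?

(δτ/τ)² = (1·δR/R)² + (1·δC/C)²
  R term: (1×0.0821)² = 0.00674
  C term: (1×0.0983)² = 0.00966
Total = 0.0164. Share from R = 0.00674/0.0164 = 0.411.

41.1%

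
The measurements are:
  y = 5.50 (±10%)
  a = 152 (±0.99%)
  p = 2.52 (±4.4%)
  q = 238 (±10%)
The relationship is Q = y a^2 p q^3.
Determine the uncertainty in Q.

1.38e+12

Q is a product of powers, so relative uncertainties combine in quadrature:
  (1·δy/y)² = (1×0.100)² = 0.0100;  (2·δa/a)² = (2×0.00990)² = 0.000392;  (1·δp/p)² = (1×0.0440)² = 0.00194;  (3·δq/q)² = (3×0.100)² = 0.0900
δQ/Q = √(0.102) = 0.320
Q = 4.32e+12, so δQ = 0.320 × 4.32e+12 = 1.38e+12.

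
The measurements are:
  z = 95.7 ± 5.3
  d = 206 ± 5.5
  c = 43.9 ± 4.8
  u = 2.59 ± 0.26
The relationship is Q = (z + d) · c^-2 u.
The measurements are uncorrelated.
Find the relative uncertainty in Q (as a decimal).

0.242

Let w = z + d = 302. δw = √(δz² + δd²) = √(28.1 + 30.2) = 7.64, so δw/w = 0.0253.
Q is then a monomial in w, c, u:
δQ/Q = √((δw/w)² + (-2·δc/c)² + (1·δu/u)²) = √(0.000641 + 0.0478 + 0.0101) = 0.242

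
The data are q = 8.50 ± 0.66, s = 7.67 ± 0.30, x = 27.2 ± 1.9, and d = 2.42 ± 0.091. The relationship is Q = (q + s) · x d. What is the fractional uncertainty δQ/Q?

0.0911

Let u = q + s = 16.2. δu = √(δq² + δs²) = √(0.436 + 0.0900) = 0.725, so δu/u = 0.0448.
Q is then a monomial in u, x, d:
δQ/Q = √((δu/u)² + (1·δx/x)² + (1·δd/d)²) = √(0.00201 + 0.00488 + 0.00141) = 0.0911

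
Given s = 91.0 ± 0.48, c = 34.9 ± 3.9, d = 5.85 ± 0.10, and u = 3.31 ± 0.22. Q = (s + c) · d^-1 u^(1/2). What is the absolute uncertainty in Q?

Let w = s + c = 126. δw = √(δs² + δc²) = √(0.230 + 15.2) = 3.93, so δw/w = 0.0312.
Q is then a monomial in w, d, u:
δQ/Q = √((δw/w)² + (-1·δd/d)² + (½·δu/u)²) = √(0.000974 + 0.000292 + 0.00110) = 0.0487
Q = 39.2, so δQ = 0.0487 × 39.2 = 1.91.

1.91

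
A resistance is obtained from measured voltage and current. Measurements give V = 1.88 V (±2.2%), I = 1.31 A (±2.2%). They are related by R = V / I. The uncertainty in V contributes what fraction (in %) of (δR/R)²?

50.0%

(δR/R)² = (1·δV/V)² + (-1·δI/I)²
  V term: (1×0.0220)² = 0.000484
  I term: (-1×0.0220)² = 0.000484
Total = 0.000968. Share from V = 0.000484/0.000968 = 0.500.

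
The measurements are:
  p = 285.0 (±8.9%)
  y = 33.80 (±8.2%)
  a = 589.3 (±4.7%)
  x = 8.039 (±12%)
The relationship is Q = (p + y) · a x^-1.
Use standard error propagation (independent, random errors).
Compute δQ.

3550

Let u = p + y = 318.8. δu = √(δp² + δy²) = √(643 + 7.68) = 25.5, so δu/u = 0.0800.
Q is then a monomial in u, a, x:
δQ/Q = √((δu/u)² + (1·δa/a)² + (-1·δx/x)²) = √(0.00641 + 0.00221 + 0.0144) = 0.152
Q = 23370, so δQ = 0.152 × 23370 = 3550.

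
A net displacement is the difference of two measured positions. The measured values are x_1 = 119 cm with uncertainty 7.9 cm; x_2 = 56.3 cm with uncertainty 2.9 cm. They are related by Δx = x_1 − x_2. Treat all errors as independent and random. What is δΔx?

8.42 cm

Each term contributes (cᵢ δxᵢ)² to (δΔx)²:
  (δx_1)² = 62.4;  (δx_2)² = 8.41
δΔx = √(70.8) = 8.42 cm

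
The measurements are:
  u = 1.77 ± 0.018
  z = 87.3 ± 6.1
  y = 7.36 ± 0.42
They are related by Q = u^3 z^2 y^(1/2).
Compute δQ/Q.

0.146

Since Q is a product/quotient, work with relative uncertainties:
  (3·δu/u)² = (3×0.0102)² = 0.000931;  (2·δz/z)² = (2×0.0699)² = 0.0195;  (½·δy/y)² = (0.5×0.0571)² = 0.000814
δQ/Q = √(0.0213) = 0.146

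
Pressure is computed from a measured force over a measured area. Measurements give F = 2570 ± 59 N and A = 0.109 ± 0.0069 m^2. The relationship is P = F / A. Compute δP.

For a monomial P ∝ F, A^-1, fractional errors add in quadrature:
  (1·δF/F)² = (1×0.0230)² = 0.000527;  (-1·δA/A)² = (-1×0.0633)² = 0.00401
δP/P = √(0.00453) = 0.0673
P = 23600 Pa, so δP = 0.0673 × 23600 = 1590 Pa.

1590 Pa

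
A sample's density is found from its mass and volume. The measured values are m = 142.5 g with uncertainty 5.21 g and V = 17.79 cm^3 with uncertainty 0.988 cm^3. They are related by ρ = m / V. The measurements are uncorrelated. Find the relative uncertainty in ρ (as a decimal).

0.0665

Products/powers → add relative errors in quadrature, weighted by exponent:
  (1·δm/m)² = (1×0.0366)² = 0.00134;  (-1·δV/V)² = (-1×0.0555)² = 0.00308
δρ/ρ = √(0.00442) = 0.0665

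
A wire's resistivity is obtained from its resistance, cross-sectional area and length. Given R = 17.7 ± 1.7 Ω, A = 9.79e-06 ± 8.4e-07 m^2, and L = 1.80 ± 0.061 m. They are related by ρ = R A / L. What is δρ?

1.28e-05 Ω·m

For a monomial ρ ∝ R, A, L^-1, fractional errors add in quadrature:
  (1·δR/R)² = (1×0.0960)² = 0.00922;  (1·δA/A)² = (1×0.0858)² = 0.00736;  (-1·δL/L)² = (-1×0.0339)² = 0.00115
δρ/ρ = √(0.0177) = 0.133
ρ = 9.63e-05 Ω·m, so δρ = 0.133 × 9.63e-05 = 1.28e-05 Ω·m.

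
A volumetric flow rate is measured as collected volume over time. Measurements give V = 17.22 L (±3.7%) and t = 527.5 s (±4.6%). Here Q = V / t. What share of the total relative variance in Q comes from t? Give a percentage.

(δQ/Q)² = (1·δV/V)² + (-1·δt/t)²
  V term: (1×0.0370)² = 0.00137
  t term: (-1×0.0460)² = 0.00212
Total = 0.00349. Share from t = 0.00212/0.00349 = 0.607.

60.7%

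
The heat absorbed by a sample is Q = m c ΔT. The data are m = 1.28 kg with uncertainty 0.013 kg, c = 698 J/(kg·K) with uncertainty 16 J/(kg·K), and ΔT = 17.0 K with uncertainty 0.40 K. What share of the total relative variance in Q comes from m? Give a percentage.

(δQ/Q)² = (1·δm/m)² + (1·δc/c)² + (1·δΔT/ΔT)²
  m term: (1×0.0102)² = 0.000103
  c term: (1×0.0229)² = 0.000525
  ΔT term: (1×0.0235)² = 0.000554
Total = 0.00118. Share from m = 0.000103/0.00118 = 0.0872.

8.72%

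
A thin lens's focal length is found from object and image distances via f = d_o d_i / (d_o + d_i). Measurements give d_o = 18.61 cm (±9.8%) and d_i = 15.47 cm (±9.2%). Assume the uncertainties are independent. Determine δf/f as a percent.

6.71%

∂f/∂d_o = (d_i/(d_o+d_i))² = 0.206;  ∂f/∂d_i = (d_o/(d_o+d_i))² = 0.298
δf = √((∂f/∂d_o · δd_o)² + (∂f/∂d_i · δd_i)²) = √(0.141 + 0.180) = 0.567 cm
f = 8.448 cm, so δf/f = 0.567/8.448 = 0.0671.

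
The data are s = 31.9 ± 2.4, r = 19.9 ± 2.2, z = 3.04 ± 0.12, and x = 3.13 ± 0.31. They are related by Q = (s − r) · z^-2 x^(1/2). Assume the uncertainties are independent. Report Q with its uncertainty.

Let u = s − r = 12.0. δu = √(δs² + δr²) = √(5.76 + 4.84) = 3.26, so δu/u = 0.271.
Q is then a monomial in u, z, x:
δQ/Q = √((δu/u)² + (-2·δz/z)² + (½·δx/x)²) = √(0.0736 + 0.00623 + 0.00245) = 0.287
Q = 2.30, so δQ = 0.287 × 2.30 = 0.659.

2.30 ± 0.659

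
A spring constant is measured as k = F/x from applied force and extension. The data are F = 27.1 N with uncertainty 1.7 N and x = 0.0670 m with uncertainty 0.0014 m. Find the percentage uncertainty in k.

Since k is a product/quotient, work with relative uncertainties:
  (1·δF/F)² = (1×0.0627)² = 0.00394;  (-1·δx/x)² = (-1×0.0209)² = 0.000437
δk/k = √(0.00437) = 0.0661

6.61%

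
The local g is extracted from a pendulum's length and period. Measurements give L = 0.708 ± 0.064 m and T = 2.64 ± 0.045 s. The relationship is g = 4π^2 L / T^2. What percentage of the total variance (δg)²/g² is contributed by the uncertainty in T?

(δg/g)² = (1·δL/L)² + (-2·δT/T)²
  L term: (1×0.0904)² = 0.00817
  T term: (-2×0.0170)² = 0.00116
Total = 0.00933. Share from T = 0.00116/0.00933 = 0.125.

12.5%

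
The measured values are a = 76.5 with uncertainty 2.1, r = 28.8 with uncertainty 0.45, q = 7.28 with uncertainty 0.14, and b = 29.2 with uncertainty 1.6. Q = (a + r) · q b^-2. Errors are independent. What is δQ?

Let u = a + r = 105. δu = √(δa² + δr²) = √(4.41 + 0.203) = 2.15, so δu/u = 0.0204.
Q is then a monomial in u, q, b:
δQ/Q = √((δu/u)² + (1·δq/q)² + (-2·δb/b)²) = √(0.000416 + 0.000370 + 0.0120) = 0.113
Q = 0.899, so δQ = 0.113 × 0.899 = 0.102.

0.102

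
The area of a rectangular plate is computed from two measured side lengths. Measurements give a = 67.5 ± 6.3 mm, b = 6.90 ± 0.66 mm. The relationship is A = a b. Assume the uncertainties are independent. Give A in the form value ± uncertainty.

466 ± 62.2 mm^2

A is a product of powers, so relative uncertainties combine in quadrature:
  (1·δa/a)² = (1×0.0933)² = 0.00871;  (1·δb/b)² = (1×0.0957)² = 0.00915
δA/A = √(0.0179) = 0.134
A = 466 mm^2, so δA = 0.134 × 466 = 62.2 mm^2.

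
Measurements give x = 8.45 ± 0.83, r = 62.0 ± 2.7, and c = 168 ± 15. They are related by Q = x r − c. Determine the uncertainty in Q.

58.3

Let p = x·r = 524. δp/p = √((1·δx/x)² + (1·δr/r)²) = √(0.00965 + 0.00190) = 0.107, so δp = 56.3.
Q = p − c: δQ = √(δp² + δc²) = √(3170 + 225) = 58.3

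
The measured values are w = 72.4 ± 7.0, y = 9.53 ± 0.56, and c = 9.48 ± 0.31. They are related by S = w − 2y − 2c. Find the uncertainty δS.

7.12

Each term contributes (cᵢ δxᵢ)² to (δS)²:
  (δw)² = 49.0;  (2·δy)² = 1.25;  (2·δc)² = 0.384
δS = √(50.6) = 7.12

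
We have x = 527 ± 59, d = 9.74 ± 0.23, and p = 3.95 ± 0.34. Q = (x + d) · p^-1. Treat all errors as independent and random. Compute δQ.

19.0

Let u = x + d = 537. δu = √(δx² + δd²) = √(3480 + 0.0529) = 59.0, so δu/u = 0.110.
Q is then a monomial in u, p:
δQ/Q = √((δu/u)² + (-1·δp/p)²) = √(0.0121 + 0.00741) = 0.140
Q = 136, so δQ = 0.140 × 136 = 19.0.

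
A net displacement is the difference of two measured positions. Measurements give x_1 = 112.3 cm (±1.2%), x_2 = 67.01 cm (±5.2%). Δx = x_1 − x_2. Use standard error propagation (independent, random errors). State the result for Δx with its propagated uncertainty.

Absolute uncertainties add in quadrature for a linear combination:
  (δx_1)² = 1.82;  (δx_2)² = 12.1
δΔx = √(14.0) = 3.74 cm
Δx = 45.29 cm.

45.29 ± 3.74 cm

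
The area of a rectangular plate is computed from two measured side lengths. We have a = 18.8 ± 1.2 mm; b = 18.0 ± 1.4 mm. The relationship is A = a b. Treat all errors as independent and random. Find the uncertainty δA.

Products/powers → add relative errors in quadrature, weighted by exponent:
  (1·δa/a)² = (1×0.0638)² = 0.00407;  (1·δb/b)² = (1×0.0778)² = 0.00605
δA/A = √(0.0101) = 0.101
A = 338 mm^2, so δA = 0.101 × 338 = 34.0 mm^2.

34.0 mm^2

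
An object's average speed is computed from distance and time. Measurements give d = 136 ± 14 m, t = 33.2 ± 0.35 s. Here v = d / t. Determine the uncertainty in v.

0.424 m/s

Products/powers → add relative errors in quadrature, weighted by exponent:
  (1·δd/d)² = (1×0.103)² = 0.0106;  (-1·δt/t)² = (-1×0.0105)² = 0.000111
δv/v = √(0.0107) = 0.103
v = 4.10 m/s, so δv = 0.103 × 4.10 = 0.424 m/s.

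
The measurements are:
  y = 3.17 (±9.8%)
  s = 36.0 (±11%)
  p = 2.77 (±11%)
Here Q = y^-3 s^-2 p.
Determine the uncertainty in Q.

2.57e-05

Products/powers → add relative errors in quadrature, weighted by exponent:
  (-3·δy/y)² = (-3×0.0980)² = 0.0864;  (-2·δs/s)² = (-2×0.110)² = 0.0484;  (1·δp/p)² = (1×0.110)² = 0.0121
δQ/Q = √(0.147) = 0.383
Q = 6.71e-05, so δQ = 0.383 × 6.71e-05 = 2.57e-05.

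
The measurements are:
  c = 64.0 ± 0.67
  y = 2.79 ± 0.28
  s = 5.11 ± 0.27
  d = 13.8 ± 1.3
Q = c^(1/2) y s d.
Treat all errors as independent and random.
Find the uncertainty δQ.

232

Relative error in a monomial: (δQ/Q)² = Σ (nᵢ · δxᵢ/xᵢ)².
  (½·δc/c)² = (0.5×0.0105)² = 2.74e-05;  (1·δy/y)² = (1×0.100)² = 0.0101;  (1·δs/s)² = (1×0.0528)² = 0.00279;  (1·δd/d)² = (1×0.0942)² = 0.00887
δQ/Q = √(0.0218) = 0.148
Q = 1570, so δQ = 0.148 × 1570 = 232.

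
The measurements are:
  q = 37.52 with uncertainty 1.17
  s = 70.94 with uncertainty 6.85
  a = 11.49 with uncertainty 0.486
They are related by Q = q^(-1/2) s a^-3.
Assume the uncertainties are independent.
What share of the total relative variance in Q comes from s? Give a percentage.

36.3%

(δQ/Q)² = (−½·δq/q)² + (1·δs/s)² + (-3·δa/a)²
  q term: (-0.5×0.0312)² = 0.000243
  s term: (1×0.0966)² = 0.00932
  a term: (-3×0.0423)² = 0.0161
Total = 0.0257. Share from s = 0.00932/0.0257 = 0.363.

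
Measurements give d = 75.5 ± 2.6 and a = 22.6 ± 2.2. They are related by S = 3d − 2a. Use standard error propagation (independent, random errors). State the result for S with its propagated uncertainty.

Absolute uncertainties add in quadrature for a linear combination:
  (3·δd)² = 60.8;  (2·δa)² = 19.4
δS = √(80.2) = 8.96
S = 181.

181 ± 8.96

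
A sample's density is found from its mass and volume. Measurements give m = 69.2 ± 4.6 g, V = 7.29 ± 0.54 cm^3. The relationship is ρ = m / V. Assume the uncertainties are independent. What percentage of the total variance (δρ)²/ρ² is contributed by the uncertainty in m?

44.6%

(δρ/ρ)² = (1·δm/m)² + (-1·δV/V)²
  m term: (1×0.0665)² = 0.00442
  V term: (-1×0.0741)² = 0.00549
Total = 0.00991. Share from m = 0.00442/0.00991 = 0.446.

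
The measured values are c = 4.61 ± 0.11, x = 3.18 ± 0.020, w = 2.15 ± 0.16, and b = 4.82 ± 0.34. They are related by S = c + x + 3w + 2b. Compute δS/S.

Absolute uncertainties add in quadrature for a linear combination:
  (δc)² = 0.0121;  (δx)² = 0.000400;  (3·δw)² = 0.230;  (2·δb)² = 0.462
δS = √(0.705) = 0.840
S = 23.9, so δS/S = 0.840/23.9 = 0.0352.

0.0352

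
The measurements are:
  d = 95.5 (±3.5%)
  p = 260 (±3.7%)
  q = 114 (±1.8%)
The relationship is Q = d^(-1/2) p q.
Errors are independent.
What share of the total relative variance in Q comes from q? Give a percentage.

(δQ/Q)² = (−½·δd/d)² + (1·δp/p)² + (1·δq/q)²
  d term: (-0.5×0.0350)² = 0.000306
  p term: (1×0.0370)² = 0.00137
  q term: (1×0.0180)² = 0.000324
Total = 0.00200. Share from q = 0.000324/0.00200 = 0.162.

16.2%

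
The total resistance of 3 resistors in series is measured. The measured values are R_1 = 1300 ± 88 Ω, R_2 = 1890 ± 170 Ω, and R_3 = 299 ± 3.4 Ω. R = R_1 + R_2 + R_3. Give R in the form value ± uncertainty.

3490 ± 191 Ω

Absolute uncertainties add in quadrature for a linear combination:
  (δR_1)² = 7740;  (δR_2)² = 28900;  (δR_3)² = 11.6
δR = √(36700) = 191 Ω
R = 3490 Ω.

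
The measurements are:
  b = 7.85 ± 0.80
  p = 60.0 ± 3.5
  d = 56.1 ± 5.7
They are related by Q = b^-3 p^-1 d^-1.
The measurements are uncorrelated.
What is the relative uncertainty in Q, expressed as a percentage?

32.7%

Relative error in a monomial: (δQ/Q)² = Σ (nᵢ · δxᵢ/xᵢ)².
  (-3·δb/b)² = (-3×0.102)² = 0.0935;  (-1·δp/p)² = (-1×0.0583)² = 0.00340;  (-1·δd/d)² = (-1×0.102)² = 0.0103
δQ/Q = √(0.107) = 0.327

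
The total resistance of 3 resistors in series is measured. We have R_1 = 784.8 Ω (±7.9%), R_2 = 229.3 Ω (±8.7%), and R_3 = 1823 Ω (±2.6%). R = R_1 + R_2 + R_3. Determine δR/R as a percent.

2.84%

For a sum/difference, combine absolute errors in quadrature:
  (δR_1)² = 3840;  (δR_2)² = 398;  (δR_3)² = 2250
δR = √(6490) = 80.6 Ω
R = 2837 Ω, so δR/R = 80.6/2837 = 0.0284.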